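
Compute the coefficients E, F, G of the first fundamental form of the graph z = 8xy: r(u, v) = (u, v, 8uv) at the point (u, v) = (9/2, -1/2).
E = 17;  F = -144;  G = 1297

Partials: r_u = (1, 0, 8*v), r_v = (0, 1, 8*u). As functions of (u, v):
  E = r_u · r_u = 64*v^2 + 1,
  F = r_u · r_v = 64*u*v,
  G = r_v · r_v = 64*u^2 + 1.
Evaluating at (u, v) = (9/2, -1/2): E = 17, F = -144, G = 1297.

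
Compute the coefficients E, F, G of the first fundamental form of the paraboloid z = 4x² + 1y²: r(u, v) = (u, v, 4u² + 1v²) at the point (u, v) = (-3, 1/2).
E = 577;  F = -24;  G = 2

Partials: r_u = (1, 0, 8*u), r_v = (0, 1, 2*v). As functions of (u, v):
  E = r_u · r_u = 64*u^2 + 1,
  F = r_u · r_v = 16*u*v,
  G = r_v · r_v = 4*v^2 + 1.
Evaluating at (u, v) = (-3, 1/2): E = 577, F = -24, G = 2.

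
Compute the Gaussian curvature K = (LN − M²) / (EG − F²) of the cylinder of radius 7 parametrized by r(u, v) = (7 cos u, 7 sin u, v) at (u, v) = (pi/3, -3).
K = 0

Coefficients of the first fundamental form: E = 49, F = 0, G = 1.
Coefficients of the second fundamental form: L = -7, M = 0, N = 0.
Assemble K = (LN − M²)/(EG − F²) = 0. At (u, v) = (pi/3, -3): K = 0.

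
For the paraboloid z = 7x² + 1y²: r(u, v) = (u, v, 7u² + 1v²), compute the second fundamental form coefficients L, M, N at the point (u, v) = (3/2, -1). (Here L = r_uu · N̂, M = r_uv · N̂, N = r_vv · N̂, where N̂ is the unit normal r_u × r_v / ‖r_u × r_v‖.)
L = 7*sqrt(446)/223;  M = 0;  N = sqrt(446)/223

Compute the unit normal N̂(u, v) = (-14*u/sqrt(196*u^2 + 4*v^2 + 1), -2*v/sqrt(196*u^2 + 4*v^2 + 1), 1/sqrt(196*u^2 + 4*v^2 + 1)), and the second partials r_uu, r_uv, r_vv. Take dot products:
  L(u, v) = r_uu · N̂ = 14/sqrt(196*u^2 + 4*v^2 + 1),
  M(u, v) = r_uv · N̂ = 0,
  N(u, v) = r_vv · N̂ = 2/sqrt(196*u^2 + 4*v^2 + 1).
Evaluating at (u, v) = (3/2, -1):
  L = 7*sqrt(446)/223, M = 0, N = sqrt(446)/223.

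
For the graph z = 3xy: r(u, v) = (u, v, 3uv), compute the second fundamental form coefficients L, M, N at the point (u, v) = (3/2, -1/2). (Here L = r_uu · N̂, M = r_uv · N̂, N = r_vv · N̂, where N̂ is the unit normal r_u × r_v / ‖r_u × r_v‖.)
L = 0;  M = 3*sqrt(94)/47;  N = 0

Compute the unit normal N̂(u, v) = (-3*v/sqrt(9*u^2 + 9*v^2 + 1), -3*u/sqrt(9*u^2 + 9*v^2 + 1), 1/sqrt(9*u^2 + 9*v^2 + 1)), and the second partials r_uu, r_uv, r_vv. Take dot products:
  L(u, v) = r_uu · N̂ = 0,
  M(u, v) = r_uv · N̂ = 3/sqrt(9*u^2 + 9*v^2 + 1),
  N(u, v) = r_vv · N̂ = 0.
Evaluating at (u, v) = (3/2, -1/2):
  L = 0, M = 3*sqrt(94)/47, N = 0.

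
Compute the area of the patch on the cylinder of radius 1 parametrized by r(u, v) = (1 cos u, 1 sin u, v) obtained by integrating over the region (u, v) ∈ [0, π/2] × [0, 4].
Area = 2*pi

Area = ∫∫ √(EG − F²) du dv with √(EG − F²) = 1. Integrating over [0, π/2] × [0, 4] gives 2*pi.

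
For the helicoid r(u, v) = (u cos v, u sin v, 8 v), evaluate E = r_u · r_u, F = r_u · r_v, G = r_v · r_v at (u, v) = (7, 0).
E = 1;  F = 0;  G = 113

Partials: r_u = (cos(v), sin(v), 0), r_v = (-u*sin(v), u*cos(v), 8). As functions of (u, v):
  E = r_u · r_u = 1,
  F = r_u · r_v = 0,
  G = r_v · r_v = u^2 + 64.
Evaluating at (u, v) = (7, 0): E = 1, F = 0, G = 113.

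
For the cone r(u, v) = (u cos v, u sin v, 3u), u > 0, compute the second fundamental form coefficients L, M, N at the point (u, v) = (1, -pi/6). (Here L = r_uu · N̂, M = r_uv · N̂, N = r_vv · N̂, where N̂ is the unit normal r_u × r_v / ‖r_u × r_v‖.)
L = 0;  M = 0;  N = 3*sqrt(10)/10

Compute the unit normal N̂(u, v) = (-3*sqrt(10)*u*cos(v)/(10*Abs(u)), -3*sqrt(10)*u*sin(v)/(10*Abs(u)), sqrt(10)*u/(10*Abs(u))), and the second partials r_uu, r_uv, r_vv. Take dot products:
  L(u, v) = r_uu · N̂ = 0,
  M(u, v) = r_uv · N̂ = 0,
  N(u, v) = r_vv · N̂ = 3*sqrt(10)*u^2/(10*Abs(u)).
Evaluating at (u, v) = (1, -pi/6):
  L = 0, M = 0, N = 3*sqrt(10)/10.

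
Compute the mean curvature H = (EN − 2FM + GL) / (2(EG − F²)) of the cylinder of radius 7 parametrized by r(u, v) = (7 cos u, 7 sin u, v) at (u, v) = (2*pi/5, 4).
H = -1/14

With E = 49, F = 0, G = 1, L = -7, M = 0, N = 0, assemble
  H = (EN − 2FM + GL) / (2(EG − F²)) = -1/14.
At (u, v) = (2*pi/5, 4): H = -1/14.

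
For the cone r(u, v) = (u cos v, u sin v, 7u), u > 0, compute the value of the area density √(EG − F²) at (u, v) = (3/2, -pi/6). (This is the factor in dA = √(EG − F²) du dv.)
√(EG − F²)|_{(3/2, -pi/6)} = 15*sqrt(2)/2

E = 50, F = 0, G = u^2, so EG − F² = 50*u^2. Taking the positive square root: √(EG − F²) = 5*sqrt(2)*Abs(u). At (u, v) = (3/2, -pi/6): 15*sqrt(2)/2.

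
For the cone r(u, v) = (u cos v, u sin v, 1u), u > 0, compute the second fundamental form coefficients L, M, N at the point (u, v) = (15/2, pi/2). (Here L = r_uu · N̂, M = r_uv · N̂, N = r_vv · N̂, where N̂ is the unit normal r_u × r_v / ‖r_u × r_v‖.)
L = 0;  M = 0;  N = 15*sqrt(2)/4

Compute the unit normal N̂(u, v) = (-sqrt(2)*u*cos(v)/(2*Abs(u)), -sqrt(2)*u*sin(v)/(2*Abs(u)), sqrt(2)*u/(2*Abs(u))), and the second partials r_uu, r_uv, r_vv. Take dot products:
  L(u, v) = r_uu · N̂ = 0,
  M(u, v) = r_uv · N̂ = 0,
  N(u, v) = r_vv · N̂ = sqrt(2)*u^2/(2*Abs(u)).
Evaluating at (u, v) = (15/2, pi/2):
  L = 0, M = 0, N = 15*sqrt(2)/4.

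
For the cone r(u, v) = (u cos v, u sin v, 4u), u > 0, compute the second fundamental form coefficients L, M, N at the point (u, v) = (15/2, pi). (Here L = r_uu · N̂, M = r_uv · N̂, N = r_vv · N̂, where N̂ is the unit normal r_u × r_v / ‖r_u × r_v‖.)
L = 0;  M = 0;  N = 30*sqrt(17)/17

Compute the unit normal N̂(u, v) = (-4*sqrt(17)*u*cos(v)/(17*Abs(u)), -4*sqrt(17)*u*sin(v)/(17*Abs(u)), sqrt(17)*u/(17*Abs(u))), and the second partials r_uu, r_uv, r_vv. Take dot products:
  L(u, v) = r_uu · N̂ = 0,
  M(u, v) = r_uv · N̂ = 0,
  N(u, v) = r_vv · N̂ = 4*sqrt(17)*u^2/(17*Abs(u)).
Evaluating at (u, v) = (15/2, pi):
  L = 0, M = 0, N = 30*sqrt(17)/17.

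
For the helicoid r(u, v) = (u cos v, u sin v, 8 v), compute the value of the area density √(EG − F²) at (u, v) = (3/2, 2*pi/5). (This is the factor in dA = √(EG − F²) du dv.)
√(EG − F²)|_{(3/2, 2*pi/5)} = sqrt(265)/2

E = 1, F = 0, G = u^2 + 64, so EG − F² = u^2 + 64. Taking the positive square root: √(EG − F²) = sqrt(u^2 + 64). At (u, v) = (3/2, 2*pi/5): sqrt(265)/2.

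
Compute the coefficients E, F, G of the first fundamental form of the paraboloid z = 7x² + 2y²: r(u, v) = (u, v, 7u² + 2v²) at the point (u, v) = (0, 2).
E = 1;  F = 0;  G = 65

Partials: r_u = (1, 0, 14*u), r_v = (0, 1, 4*v). As functions of (u, v):
  E = r_u · r_u = 196*u^2 + 1,
  F = r_u · r_v = 56*u*v,
  G = r_v · r_v = 16*v^2 + 1.
Evaluating at (u, v) = (0, 2): E = 1, F = 0, G = 65.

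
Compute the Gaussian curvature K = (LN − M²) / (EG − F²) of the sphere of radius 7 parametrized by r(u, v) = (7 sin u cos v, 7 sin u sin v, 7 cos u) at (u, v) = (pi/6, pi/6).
K = 1/49

Coefficients of the first fundamental form: E = 49, F = 0, G = 49*sin(u)^2.
Coefficients of the second fundamental form: L = -7*sin(u)/Abs(sin(u)), M = 0, N = -7*sin(u)^3/Abs(sin(u)).
Assemble K = (LN − M²)/(EG − F²) = 1/49. At (u, v) = (pi/6, pi/6): K = 1/49.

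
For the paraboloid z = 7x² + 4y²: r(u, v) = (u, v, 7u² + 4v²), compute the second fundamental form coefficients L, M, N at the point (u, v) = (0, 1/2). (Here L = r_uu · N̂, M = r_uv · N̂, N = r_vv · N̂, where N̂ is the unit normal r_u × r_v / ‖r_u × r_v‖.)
L = 14*sqrt(17)/17;  M = 0;  N = 8*sqrt(17)/17

Compute the unit normal N̂(u, v) = (-14*u/sqrt(196*u^2 + 64*v^2 + 1), -8*v/sqrt(196*u^2 + 64*v^2 + 1), 1/sqrt(196*u^2 + 64*v^2 + 1)), and the second partials r_uu, r_uv, r_vv. Take dot products:
  L(u, v) = r_uu · N̂ = 14/sqrt(196*u^2 + 64*v^2 + 1),
  M(u, v) = r_uv · N̂ = 0,
  N(u, v) = r_vv · N̂ = 8/sqrt(196*u^2 + 64*v^2 + 1).
Evaluating at (u, v) = (0, 1/2):
  L = 14*sqrt(17)/17, M = 0, N = 8*sqrt(17)/17.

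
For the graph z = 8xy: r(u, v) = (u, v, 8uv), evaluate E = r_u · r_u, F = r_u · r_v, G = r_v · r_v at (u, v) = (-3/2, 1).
E = 65;  F = -96;  G = 145

Partials: r_u = (1, 0, 8*v), r_v = (0, 1, 8*u). As functions of (u, v):
  E = r_u · r_u = 64*v^2 + 1,
  F = r_u · r_v = 64*u*v,
  G = r_v · r_v = 64*u^2 + 1.
Evaluating at (u, v) = (-3/2, 1): E = 65, F = -96, G = 145.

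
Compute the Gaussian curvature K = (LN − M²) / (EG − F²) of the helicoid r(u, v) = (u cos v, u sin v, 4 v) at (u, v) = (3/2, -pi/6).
K = -256/5329

Coefficients of the first fundamental form: E = 1, F = 0, G = u^2 + 16.
Coefficients of the second fundamental form: L = 0, M = -4/sqrt(u^2 + 16), N = 0.
Assemble K = (LN − M²)/(EG − F²) = -16/(u^2 + 16)^2. At (u, v) = (3/2, -pi/6): K = -256/5329.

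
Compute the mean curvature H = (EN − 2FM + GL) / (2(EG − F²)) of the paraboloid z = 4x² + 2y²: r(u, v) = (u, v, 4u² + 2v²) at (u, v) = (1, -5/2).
H = 178*sqrt(165)/9075

With E = 64*u^2 + 1, F = 32*u*v, G = 16*v^2 + 1, L = 8/sqrt(64*u^2 + 16*v^2 + 1), M = 0, N = 4/sqrt(64*u^2 + 16*v^2 + 1), assemble
  H = (EN − 2FM + GL) / (2(EG − F²)) = 2*(64*u^2 + 32*v^2 + 3)/(64*u^2 + 16*v^2 + 1)^(3/2).
At (u, v) = (1, -5/2): H = 178*sqrt(165)/9075.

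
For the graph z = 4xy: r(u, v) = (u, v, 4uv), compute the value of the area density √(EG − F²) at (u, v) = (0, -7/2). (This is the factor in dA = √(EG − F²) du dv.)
√(EG − F²)|_{(0, -7/2)} = sqrt(197)

E = 16*v^2 + 1, F = 16*u*v, G = 16*u^2 + 1, so EG − F² = 16*u^2 + 16*v^2 + 1. Taking the positive square root: √(EG − F²) = sqrt(16*u^2 + 16*v^2 + 1). At (u, v) = (0, -7/2): sqrt(197).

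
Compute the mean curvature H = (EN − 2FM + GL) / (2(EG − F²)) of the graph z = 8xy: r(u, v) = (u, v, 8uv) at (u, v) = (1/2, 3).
H = -768*sqrt(593)/351649

With E = 64*v^2 + 1, F = 64*u*v, G = 64*u^2 + 1, L = 0, M = 8/sqrt(64*u^2 + 64*v^2 + 1), N = 0, assemble
  H = (EN − 2FM + GL) / (2(EG − F²)) = -512*u*v/(64*u^2 + 64*v^2 + 1)^(3/2).
At (u, v) = (1/2, 3): H = -768*sqrt(593)/351649.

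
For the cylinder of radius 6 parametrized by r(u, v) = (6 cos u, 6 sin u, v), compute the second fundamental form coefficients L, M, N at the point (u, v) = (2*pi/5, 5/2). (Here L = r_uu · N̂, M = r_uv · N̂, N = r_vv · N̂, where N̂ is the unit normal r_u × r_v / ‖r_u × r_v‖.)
L = -6;  M = 0;  N = 0

Compute the unit normal N̂(u, v) = (cos(u), sin(u), 0), and the second partials r_uu, r_uv, r_vv. Take dot products:
  L(u, v) = r_uu · N̂ = -6,
  M(u, v) = r_uv · N̂ = 0,
  N(u, v) = r_vv · N̂ = 0.
Evaluating at (u, v) = (2*pi/5, 5/2):
  L = -6, M = 0, N = 0.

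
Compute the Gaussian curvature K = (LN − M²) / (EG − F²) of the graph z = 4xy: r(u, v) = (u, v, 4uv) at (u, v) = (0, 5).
K = -16/160801

Coefficients of the first fundamental form: E = 16*v^2 + 1, F = 16*u*v, G = 16*u^2 + 1.
Coefficients of the second fundamental form: L = 0, M = 4/sqrt(16*u^2 + 16*v^2 + 1), N = 0.
Assemble K = (LN − M²)/(EG − F²) = -16/(256*u^4 + 512*u^2*v^2 + 32*u^2 + 256*v^4 + 32*v^2 + 1). At (u, v) = (0, 5): K = -16/160801.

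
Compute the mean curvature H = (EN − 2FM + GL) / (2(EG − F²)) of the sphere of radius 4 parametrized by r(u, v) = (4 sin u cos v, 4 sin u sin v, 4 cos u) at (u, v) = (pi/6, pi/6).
H = -1/4

With E = 16, F = 0, G = 16*sin(u)^2, L = -4*sin(u)/Abs(sin(u)), M = 0, N = -4*sin(u)^3/Abs(sin(u)), assemble
  H = (EN − 2FM + GL) / (2(EG − F²)) = -sin(u)/(4*Abs(sin(u))).
At (u, v) = (pi/6, pi/6): H = -1/4.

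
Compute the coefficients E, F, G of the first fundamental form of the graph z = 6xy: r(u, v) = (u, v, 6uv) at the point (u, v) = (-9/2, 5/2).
E = 226;  F = -405;  G = 730

Partials: r_u = (1, 0, 6*v), r_v = (0, 1, 6*u). As functions of (u, v):
  E = r_u · r_u = 36*v^2 + 1,
  F = r_u · r_v = 36*u*v,
  G = r_v · r_v = 36*u^2 + 1.
Evaluating at (u, v) = (-9/2, 5/2): E = 226, F = -405, G = 730.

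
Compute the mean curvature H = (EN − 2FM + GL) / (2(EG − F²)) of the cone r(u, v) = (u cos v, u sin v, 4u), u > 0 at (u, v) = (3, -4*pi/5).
H = 2*sqrt(17)/51

With E = 17, F = 0, G = u^2, L = 0, M = 0, N = 4*sqrt(17)*u^2/(17*Abs(u)), assemble
  H = (EN − 2FM + GL) / (2(EG − F²)) = 2*sqrt(17)/(17*Abs(u)).
At (u, v) = (3, -4*pi/5): H = 2*sqrt(17)/51.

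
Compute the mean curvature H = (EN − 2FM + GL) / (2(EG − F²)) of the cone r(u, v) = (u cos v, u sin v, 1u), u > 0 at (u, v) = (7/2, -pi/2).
H = sqrt(2)/14

With E = 2, F = 0, G = u^2, L = 0, M = 0, N = sqrt(2)*u^2/(2*Abs(u)), assemble
  H = (EN − 2FM + GL) / (2(EG − F²)) = sqrt(2)/(4*Abs(u)).
At (u, v) = (7/2, -pi/2): H = sqrt(2)/14.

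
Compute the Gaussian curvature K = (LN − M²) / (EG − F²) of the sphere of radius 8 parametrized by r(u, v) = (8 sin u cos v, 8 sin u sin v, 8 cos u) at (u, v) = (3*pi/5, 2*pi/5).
K = 1/64

Coefficients of the first fundamental form: E = 64, F = 0, G = 64*sin(u)^2.
Coefficients of the second fundamental form: L = -8*sin(u)/Abs(sin(u)), M = 0, N = -8*sin(u)^3/Abs(sin(u)).
Assemble K = (LN − M²)/(EG − F²) = 1/64. At (u, v) = (3*pi/5, 2*pi/5): K = 1/64.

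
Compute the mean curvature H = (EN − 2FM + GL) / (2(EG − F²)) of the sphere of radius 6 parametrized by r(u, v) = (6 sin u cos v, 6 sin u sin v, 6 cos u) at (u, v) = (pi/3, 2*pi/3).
H = -1/6

With E = 36, F = 0, G = 36*sin(u)^2, L = -6*sin(u)/Abs(sin(u)), M = 0, N = -6*sin(u)^3/Abs(sin(u)), assemble
  H = (EN − 2FM + GL) / (2(EG − F²)) = -sin(u)/(6*Abs(sin(u))).
At (u, v) = (pi/3, 2*pi/3): H = -1/6.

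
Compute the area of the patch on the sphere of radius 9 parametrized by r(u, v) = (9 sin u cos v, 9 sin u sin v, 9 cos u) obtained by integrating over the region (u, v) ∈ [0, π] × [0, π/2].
Area = 81*pi

Area = ∫∫ √(EG − F²) du dv with √(EG − F²) = 81*Abs(sin(u)). Integrating over [0, π] × [0, π/2] gives 81*pi.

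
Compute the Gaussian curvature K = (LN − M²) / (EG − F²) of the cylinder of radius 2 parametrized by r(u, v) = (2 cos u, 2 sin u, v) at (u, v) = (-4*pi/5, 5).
K = 0

Coefficients of the first fundamental form: E = 4, F = 0, G = 1.
Coefficients of the second fundamental form: L = -2, M = 0, N = 0.
Assemble K = (LN − M²)/(EG − F²) = 0. At (u, v) = (-4*pi/5, 5): K = 0.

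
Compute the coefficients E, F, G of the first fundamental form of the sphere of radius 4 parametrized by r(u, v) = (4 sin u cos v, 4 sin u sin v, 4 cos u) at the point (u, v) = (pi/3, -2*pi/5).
E = 16;  F = 0;  G = 12

Partials: r_u = (4*cos(u)*cos(v), 4*sin(v)*cos(u), -4*sin(u)), r_v = (-4*sin(u)*sin(v), 4*sin(u)*cos(v), 0). As functions of (u, v):
  E = r_u · r_u = 16,
  F = r_u · r_v = 0,
  G = r_v · r_v = 16*sin(u)^2.
Evaluating at (u, v) = (pi/3, -2*pi/5): E = 16, F = 0, G = 12.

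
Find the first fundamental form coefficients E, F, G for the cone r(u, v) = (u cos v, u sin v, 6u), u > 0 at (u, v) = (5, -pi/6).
E = 37;  F = 0;  G = 25

Partials: r_u = (cos(v), sin(v), 6), r_v = (-u*sin(v), u*cos(v), 0). As functions of (u, v):
  E = r_u · r_u = 37,
  F = r_u · r_v = 0,
  G = r_v · r_v = u^2.
Evaluating at (u, v) = (5, -pi/6): E = 37, F = 0, G = 25.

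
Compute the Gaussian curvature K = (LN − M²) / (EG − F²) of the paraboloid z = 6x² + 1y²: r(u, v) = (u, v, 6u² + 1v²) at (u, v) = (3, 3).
K = 24/1776889

Coefficients of the first fundamental form: E = 144*u^2 + 1, F = 24*u*v, G = 4*v^2 + 1.
Coefficients of the second fundamental form: L = 12/sqrt(144*u^2 + 4*v^2 + 1), M = 0, N = 2/sqrt(144*u^2 + 4*v^2 + 1).
Assemble K = (LN − M²)/(EG − F²) = 24/(20736*u^4 + 1152*u^2*v^2 + 288*u^2 + 16*v^4 + 8*v^2 + 1). At (u, v) = (3, 3): K = 24/1776889.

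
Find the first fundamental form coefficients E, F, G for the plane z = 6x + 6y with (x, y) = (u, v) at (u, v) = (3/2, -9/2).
E = 37;  F = 36;  G = 37

Partials: r_u = (1, 0, 6), r_v = (0, 1, 6). As functions of (u, v):
  E = r_u · r_u = 37,
  F = r_u · r_v = 36,
  G = r_v · r_v = 37.
Evaluating at (u, v) = (3/2, -9/2): E = 37, F = 36, G = 37.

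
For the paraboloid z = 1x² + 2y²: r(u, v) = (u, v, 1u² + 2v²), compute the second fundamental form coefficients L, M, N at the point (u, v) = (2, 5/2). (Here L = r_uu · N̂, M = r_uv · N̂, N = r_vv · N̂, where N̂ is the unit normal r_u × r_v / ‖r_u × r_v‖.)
L = 2*sqrt(13)/39;  M = 0;  N = 4*sqrt(13)/39

Compute the unit normal N̂(u, v) = (-2*u/sqrt(4*u^2 + 16*v^2 + 1), -4*v/sqrt(4*u^2 + 16*v^2 + 1), 1/sqrt(4*u^2 + 16*v^2 + 1)), and the second partials r_uu, r_uv, r_vv. Take dot products:
  L(u, v) = r_uu · N̂ = 2/sqrt(4*u^2 + 16*v^2 + 1),
  M(u, v) = r_uv · N̂ = 0,
  N(u, v) = r_vv · N̂ = 4/sqrt(4*u^2 + 16*v^2 + 1).
Evaluating at (u, v) = (2, 5/2):
  L = 2*sqrt(13)/39, M = 0, N = 4*sqrt(13)/39.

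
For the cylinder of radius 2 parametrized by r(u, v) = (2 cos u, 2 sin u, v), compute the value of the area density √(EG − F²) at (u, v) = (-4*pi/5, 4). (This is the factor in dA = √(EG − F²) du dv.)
√(EG − F²)|_{(-4*pi/5, 4)} = 2

E = 4, F = 0, G = 1, so EG − F² = 4. Taking the positive square root: √(EG − F²) = 2. At (u, v) = (-4*pi/5, 4): 2.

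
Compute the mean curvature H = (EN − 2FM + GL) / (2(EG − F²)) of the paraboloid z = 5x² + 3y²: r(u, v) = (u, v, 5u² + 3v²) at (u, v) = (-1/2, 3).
H = 1703*sqrt(14)/24500

With E = 100*u^2 + 1, F = 60*u*v, G = 36*v^2 + 1, L = 10/sqrt(100*u^2 + 36*v^2 + 1), M = 0, N = 6/sqrt(100*u^2 + 36*v^2 + 1), assemble
  H = (EN − 2FM + GL) / (2(EG − F²)) = 4*(75*u^2 + 45*v^2 + 2)/(100*u^2 + 36*v^2 + 1)^(3/2).
At (u, v) = (-1/2, 3): H = 1703*sqrt(14)/24500.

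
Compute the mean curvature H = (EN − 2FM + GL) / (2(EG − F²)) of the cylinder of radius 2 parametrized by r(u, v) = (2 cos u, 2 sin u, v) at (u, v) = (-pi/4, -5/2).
H = -1/4

With E = 4, F = 0, G = 1, L = -2, M = 0, N = 0, assemble
  H = (EN − 2FM + GL) / (2(EG − F²)) = -1/4.
At (u, v) = (-pi/4, -5/2): H = -1/4.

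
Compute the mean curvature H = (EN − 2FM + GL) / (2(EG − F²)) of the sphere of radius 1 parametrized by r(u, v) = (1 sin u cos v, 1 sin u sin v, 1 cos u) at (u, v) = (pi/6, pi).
H = -1

With E = 1, F = 0, G = sin(u)^2, L = -sin(u)/Abs(sin(u)), M = 0, N = -sin(u)^3/Abs(sin(u)), assemble
  H = (EN − 2FM + GL) / (2(EG − F²)) = -sin(u)/Abs(sin(u)).
At (u, v) = (pi/6, pi): H = -1.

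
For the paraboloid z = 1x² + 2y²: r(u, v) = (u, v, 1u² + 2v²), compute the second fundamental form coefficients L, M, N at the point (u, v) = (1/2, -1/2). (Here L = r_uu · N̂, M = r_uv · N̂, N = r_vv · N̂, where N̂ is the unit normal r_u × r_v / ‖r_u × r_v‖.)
L = sqrt(6)/3;  M = 0;  N = 2*sqrt(6)/3

Compute the unit normal N̂(u, v) = (-2*u/sqrt(4*u^2 + 16*v^2 + 1), -4*v/sqrt(4*u^2 + 16*v^2 + 1), 1/sqrt(4*u^2 + 16*v^2 + 1)), and the second partials r_uu, r_uv, r_vv. Take dot products:
  L(u, v) = r_uu · N̂ = 2/sqrt(4*u^2 + 16*v^2 + 1),
  M(u, v) = r_uv · N̂ = 0,
  N(u, v) = r_vv · N̂ = 4/sqrt(4*u^2 + 16*v^2 + 1).
Evaluating at (u, v) = (1/2, -1/2):
  L = sqrt(6)/3, M = 0, N = 2*sqrt(6)/3.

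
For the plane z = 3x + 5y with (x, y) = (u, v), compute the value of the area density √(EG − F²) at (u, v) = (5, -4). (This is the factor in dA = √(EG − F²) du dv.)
√(EG − F²)|_{(5, -4)} = sqrt(35)

E = 10, F = 15, G = 26, so EG − F² = 35. Taking the positive square root: √(EG − F²) = sqrt(35). At (u, v) = (5, -4): sqrt(35).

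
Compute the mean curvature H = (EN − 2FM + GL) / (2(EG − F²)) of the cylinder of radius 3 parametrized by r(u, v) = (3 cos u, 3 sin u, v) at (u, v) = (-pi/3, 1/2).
H = -1/6

With E = 9, F = 0, G = 1, L = -3, M = 0, N = 0, assemble
  H = (EN − 2FM + GL) / (2(EG − F²)) = -1/6.
At (u, v) = (-pi/3, 1/2): H = -1/6.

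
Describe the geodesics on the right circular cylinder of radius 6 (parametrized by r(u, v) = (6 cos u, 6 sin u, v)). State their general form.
The cylinder is flat (K = 0) and locally isometric to the plane via the development (u, v) ↦ (6 u, v). Geodesics are the pre-images of straight lines: circles (v constant), vertical lines (u constant), and helices (v = c · u + d) for constants c, d.

A right cylinder has E = 6², F = 0, G = 1, so EG − F² = 6², and L = −6, M = N = 0, giving K = (LN − M²)/(EG − F²) = 0 everywhere. A flat surface is locally isometric to the Euclidean plane via the map (u, v) ↦ (6 u, v). Straight lines in the (x̃, ỹ) plane pull back to: (a) horizontal circles (v = const), (b) vertical generators (u = const), and (c) helices (6 u tan θ = v, i.e. v = c · u + d).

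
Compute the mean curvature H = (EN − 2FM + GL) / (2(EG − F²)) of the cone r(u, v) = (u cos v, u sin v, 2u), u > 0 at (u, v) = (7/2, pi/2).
H = 2*sqrt(5)/35

With E = 5, F = 0, G = u^2, L = 0, M = 0, N = 2*sqrt(5)*u^2/(5*Abs(u)), assemble
  H = (EN − 2FM + GL) / (2(EG − F²)) = sqrt(5)/(5*Abs(u)).
At (u, v) = (7/2, pi/2): H = 2*sqrt(5)/35.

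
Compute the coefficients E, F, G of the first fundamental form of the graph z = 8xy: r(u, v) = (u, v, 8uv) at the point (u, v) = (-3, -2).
E = 257;  F = 384;  G = 577

Partials: r_u = (1, 0, 8*v), r_v = (0, 1, 8*u). As functions of (u, v):
  E = r_u · r_u = 64*v^2 + 1,
  F = r_u · r_v = 64*u*v,
  G = r_v · r_v = 64*u^2 + 1.
Evaluating at (u, v) = (-3, -2): E = 257, F = 384, G = 577.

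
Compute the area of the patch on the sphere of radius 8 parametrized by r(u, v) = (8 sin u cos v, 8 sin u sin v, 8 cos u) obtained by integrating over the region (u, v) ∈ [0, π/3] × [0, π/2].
Area = 16*pi

Area = ∫∫ √(EG − F²) du dv with √(EG − F²) = 64*Abs(sin(u)). Integrating over [0, π/3] × [0, π/2] gives 16*pi.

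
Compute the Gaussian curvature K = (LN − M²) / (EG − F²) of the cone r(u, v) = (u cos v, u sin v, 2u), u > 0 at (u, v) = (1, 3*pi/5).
K = 0

Coefficients of the first fundamental form: E = 5, F = 0, G = u^2.
Coefficients of the second fundamental form: L = 0, M = 0, N = 2*sqrt(5)*u^2/(5*Abs(u)).
Assemble K = (LN − M²)/(EG − F²) = 0. At (u, v) = (1, 3*pi/5): K = 0.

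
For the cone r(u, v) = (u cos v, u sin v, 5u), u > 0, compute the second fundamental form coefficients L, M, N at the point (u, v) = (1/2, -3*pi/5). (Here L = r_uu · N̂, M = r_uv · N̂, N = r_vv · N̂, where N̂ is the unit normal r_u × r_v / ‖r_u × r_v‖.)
L = 0;  M = 0;  N = 5*sqrt(26)/52

Compute the unit normal N̂(u, v) = (-5*sqrt(26)*u*cos(v)/(26*Abs(u)), -5*sqrt(26)*u*sin(v)/(26*Abs(u)), sqrt(26)*u/(26*Abs(u))), and the second partials r_uu, r_uv, r_vv. Take dot products:
  L(u, v) = r_uu · N̂ = 0,
  M(u, v) = r_uv · N̂ = 0,
  N(u, v) = r_vv · N̂ = 5*sqrt(26)*u^2/(26*Abs(u)).
Evaluating at (u, v) = (1/2, -3*pi/5):
  L = 0, M = 0, N = 5*sqrt(26)/52.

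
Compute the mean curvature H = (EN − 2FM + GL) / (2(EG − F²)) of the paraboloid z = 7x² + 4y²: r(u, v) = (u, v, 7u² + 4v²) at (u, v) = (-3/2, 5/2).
H = 4575*sqrt(842)/708964

With E = 196*u^2 + 1, F = 112*u*v, G = 64*v^2 + 1, L = 14/sqrt(196*u^2 + 64*v^2 + 1), M = 0, N = 8/sqrt(196*u^2 + 64*v^2 + 1), assemble
  H = (EN − 2FM + GL) / (2(EG − F²)) = (784*u^2 + 448*v^2 + 11)/(196*u^2 + 64*v^2 + 1)^(3/2).
At (u, v) = (-3/2, 5/2): H = 4575*sqrt(842)/708964.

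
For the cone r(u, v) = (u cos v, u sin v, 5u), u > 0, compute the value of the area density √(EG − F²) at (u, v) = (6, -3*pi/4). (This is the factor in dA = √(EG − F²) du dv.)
√(EG − F²)|_{(6, -3*pi/4)} = 6*sqrt(26)

E = 26, F = 0, G = u^2, so EG − F² = 26*u^2. Taking the positive square root: √(EG − F²) = sqrt(26)*Abs(u). At (u, v) = (6, -3*pi/4): 6*sqrt(26).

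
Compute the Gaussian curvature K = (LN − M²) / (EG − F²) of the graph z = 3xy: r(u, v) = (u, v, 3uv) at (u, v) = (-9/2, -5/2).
K = -36/229441

Coefficients of the first fundamental form: E = 9*v^2 + 1, F = 9*u*v, G = 9*u^2 + 1.
Coefficients of the second fundamental form: L = 0, M = 3/sqrt(9*u^2 + 9*v^2 + 1), N = 0.
Assemble K = (LN − M²)/(EG − F²) = -9/(81*u^4 + 162*u^2*v^2 + 18*u^2 + 81*v^4 + 18*v^2 + 1). At (u, v) = (-9/2, -5/2): K = -36/229441.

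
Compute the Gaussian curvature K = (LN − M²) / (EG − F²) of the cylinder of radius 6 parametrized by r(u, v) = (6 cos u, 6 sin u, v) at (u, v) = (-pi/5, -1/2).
K = 0

Coefficients of the first fundamental form: E = 36, F = 0, G = 1.
Coefficients of the second fundamental form: L = -6, M = 0, N = 0.
Assemble K = (LN − M²)/(EG − F²) = 0. At (u, v) = (-pi/5, -1/2): K = 0.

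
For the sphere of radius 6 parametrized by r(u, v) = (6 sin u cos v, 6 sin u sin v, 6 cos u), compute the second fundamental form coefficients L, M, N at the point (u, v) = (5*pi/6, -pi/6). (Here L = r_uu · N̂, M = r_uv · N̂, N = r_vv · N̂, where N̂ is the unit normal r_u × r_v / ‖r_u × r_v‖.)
L = -6;  M = 0;  N = -3/2

Compute the unit normal N̂(u, v) = (sin(u)^2*cos(v)/Abs(sin(u)), sin(u)^2*sin(v)/Abs(sin(u)), sin(2*u)/(2*Abs(sin(u)))), and the second partials r_uu, r_uv, r_vv. Take dot products:
  L(u, v) = r_uu · N̂ = -6*sin(u)/Abs(sin(u)),
  M(u, v) = r_uv · N̂ = 0,
  N(u, v) = r_vv · N̂ = -6*sin(u)^3/Abs(sin(u)).
Evaluating at (u, v) = (5*pi/6, -pi/6):
  L = -6, M = 0, N = -3/2.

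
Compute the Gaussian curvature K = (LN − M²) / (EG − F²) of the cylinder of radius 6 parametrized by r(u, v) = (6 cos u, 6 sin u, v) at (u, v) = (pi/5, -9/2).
K = 0

Coefficients of the first fundamental form: E = 36, F = 0, G = 1.
Coefficients of the second fundamental form: L = -6, M = 0, N = 0.
Assemble K = (LN − M²)/(EG − F²) = 0. At (u, v) = (pi/5, -9/2): K = 0.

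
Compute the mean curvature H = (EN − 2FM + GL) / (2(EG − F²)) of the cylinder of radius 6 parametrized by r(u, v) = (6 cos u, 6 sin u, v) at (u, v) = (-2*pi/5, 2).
H = -1/12

With E = 36, F = 0, G = 1, L = -6, M = 0, N = 0, assemble
  H = (EN − 2FM + GL) / (2(EG − F²)) = -1/12.
At (u, v) = (-2*pi/5, 2): H = -1/12.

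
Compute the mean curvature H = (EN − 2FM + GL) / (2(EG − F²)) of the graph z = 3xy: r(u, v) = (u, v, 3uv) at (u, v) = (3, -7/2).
H = 2268*sqrt(769)/591361

With E = 9*v^2 + 1, F = 9*u*v, G = 9*u^2 + 1, L = 0, M = 3/sqrt(9*u^2 + 9*v^2 + 1), N = 0, assemble
  H = (EN − 2FM + GL) / (2(EG − F²)) = -27*u*v/(9*u^2 + 9*v^2 + 1)^(3/2).
At (u, v) = (3, -7/2): H = 2268*sqrt(769)/591361.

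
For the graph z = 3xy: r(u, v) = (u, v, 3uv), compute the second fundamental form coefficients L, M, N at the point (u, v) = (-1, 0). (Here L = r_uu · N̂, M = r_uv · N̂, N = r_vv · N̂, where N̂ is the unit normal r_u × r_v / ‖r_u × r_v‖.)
L = 0;  M = 3*sqrt(10)/10;  N = 0

Compute the unit normal N̂(u, v) = (-3*v/sqrt(9*u^2 + 9*v^2 + 1), -3*u/sqrt(9*u^2 + 9*v^2 + 1), 1/sqrt(9*u^2 + 9*v^2 + 1)), and the second partials r_uu, r_uv, r_vv. Take dot products:
  L(u, v) = r_uu · N̂ = 0,
  M(u, v) = r_uv · N̂ = 3/sqrt(9*u^2 + 9*v^2 + 1),
  N(u, v) = r_vv · N̂ = 0.
Evaluating at (u, v) = (-1, 0):
  L = 0, M = 3*sqrt(10)/10, N = 0.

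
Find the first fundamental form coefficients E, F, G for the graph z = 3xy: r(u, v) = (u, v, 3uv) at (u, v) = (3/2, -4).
E = 145;  F = -54;  G = 85/4

Partials: r_u = (1, 0, 3*v), r_v = (0, 1, 3*u). As functions of (u, v):
  E = r_u · r_u = 9*v^2 + 1,
  F = r_u · r_v = 9*u*v,
  G = r_v · r_v = 9*u^2 + 1.
Evaluating at (u, v) = (3/2, -4): E = 145, F = -54, G = 85/4.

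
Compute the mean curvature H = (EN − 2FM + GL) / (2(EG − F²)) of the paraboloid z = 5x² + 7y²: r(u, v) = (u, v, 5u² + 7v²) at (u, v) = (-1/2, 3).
H = 9007*sqrt(1790)/3204100

With E = 100*u^2 + 1, F = 140*u*v, G = 196*v^2 + 1, L = 10/sqrt(100*u^2 + 196*v^2 + 1), M = 0, N = 14/sqrt(100*u^2 + 196*v^2 + 1), assemble
  H = (EN − 2FM + GL) / (2(EG − F²)) = 4*(175*u^2 + 245*v^2 + 3)/(100*u^2 + 196*v^2 + 1)^(3/2).
At (u, v) = (-1/2, 3): H = 9007*sqrt(1790)/3204100.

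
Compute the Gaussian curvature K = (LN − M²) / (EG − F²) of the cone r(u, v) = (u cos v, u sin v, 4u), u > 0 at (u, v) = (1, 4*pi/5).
K = 0

Coefficients of the first fundamental form: E = 17, F = 0, G = u^2.
Coefficients of the second fundamental form: L = 0, M = 0, N = 4*sqrt(17)*u^2/(17*Abs(u)).
Assemble K = (LN − M²)/(EG − F²) = 0. At (u, v) = (1, 4*pi/5): K = 0.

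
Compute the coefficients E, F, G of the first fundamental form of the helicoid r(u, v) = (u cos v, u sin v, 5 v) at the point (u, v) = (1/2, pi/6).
E = 1;  F = 0;  G = 101/4

Partials: r_u = (cos(v), sin(v), 0), r_v = (-u*sin(v), u*cos(v), 5). As functions of (u, v):
  E = r_u · r_u = 1,
  F = r_u · r_v = 0,
  G = r_v · r_v = u^2 + 25.
Evaluating at (u, v) = (1/2, pi/6): E = 1, F = 0, G = 101/4.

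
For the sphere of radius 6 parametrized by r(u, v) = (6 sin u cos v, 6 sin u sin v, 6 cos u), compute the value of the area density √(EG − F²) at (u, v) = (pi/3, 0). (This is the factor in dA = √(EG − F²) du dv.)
√(EG − F²)|_{(pi/3, 0)} = 18*sqrt(3)

E = 36, F = 0, G = 36*sin(u)^2, so EG − F² = 1296*sin(u)^2. Taking the positive square root: √(EG − F²) = 36*Abs(sin(u)). At (u, v) = (pi/3, 0): 18*sqrt(3).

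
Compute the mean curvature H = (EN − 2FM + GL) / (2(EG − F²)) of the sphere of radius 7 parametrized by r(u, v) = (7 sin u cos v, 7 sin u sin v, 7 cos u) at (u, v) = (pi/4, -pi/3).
H = -1/7

With E = 49, F = 0, G = 49*sin(u)^2, L = -7*sin(u)/Abs(sin(u)), M = 0, N = -7*sin(u)^3/Abs(sin(u)), assemble
  H = (EN − 2FM + GL) / (2(EG − F²)) = -sin(u)/(7*Abs(sin(u))).
At (u, v) = (pi/4, -pi/3): H = -1/7.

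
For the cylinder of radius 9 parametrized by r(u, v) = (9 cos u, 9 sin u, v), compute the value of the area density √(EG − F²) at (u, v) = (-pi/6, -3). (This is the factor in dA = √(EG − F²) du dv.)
√(EG − F²)|_{(-pi/6, -3)} = 9

E = 81, F = 0, G = 1, so EG − F² = 81. Taking the positive square root: √(EG − F²) = 9. At (u, v) = (-pi/6, -3): 9.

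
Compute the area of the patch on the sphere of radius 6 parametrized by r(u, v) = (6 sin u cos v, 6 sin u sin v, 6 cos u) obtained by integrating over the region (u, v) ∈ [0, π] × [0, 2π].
Area = 144*pi

Area = ∫∫ √(EG − F²) du dv with √(EG − F²) = 36*Abs(sin(u)). Integrating over [0, π] × [0, 2π] gives 144*pi.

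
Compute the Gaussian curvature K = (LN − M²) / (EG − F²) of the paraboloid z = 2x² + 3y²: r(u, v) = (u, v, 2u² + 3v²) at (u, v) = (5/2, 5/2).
K = 6/26569

Coefficients of the first fundamental form: E = 16*u^2 + 1, F = 24*u*v, G = 36*v^2 + 1.
Coefficients of the second fundamental form: L = 4/sqrt(16*u^2 + 36*v^2 + 1), M = 0, N = 6/sqrt(16*u^2 + 36*v^2 + 1).
Assemble K = (LN − M²)/(EG − F²) = 24/(256*u^4 + 1152*u^2*v^2 + 32*u^2 + 1296*v^4 + 72*v^2 + 1). At (u, v) = (5/2, 5/2): K = 6/26569.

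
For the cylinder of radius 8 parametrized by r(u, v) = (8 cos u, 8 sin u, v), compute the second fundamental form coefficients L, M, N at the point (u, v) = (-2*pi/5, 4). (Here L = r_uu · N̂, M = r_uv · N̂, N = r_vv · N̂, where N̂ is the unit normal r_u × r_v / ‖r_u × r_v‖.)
L = -8;  M = 0;  N = 0

Compute the unit normal N̂(u, v) = (cos(u), sin(u), 0), and the second partials r_uu, r_uv, r_vv. Take dot products:
  L(u, v) = r_uu · N̂ = -8,
  M(u, v) = r_uv · N̂ = 0,
  N(u, v) = r_vv · N̂ = 0.
Evaluating at (u, v) = (-2*pi/5, 4):
  L = -8, M = 0, N = 0.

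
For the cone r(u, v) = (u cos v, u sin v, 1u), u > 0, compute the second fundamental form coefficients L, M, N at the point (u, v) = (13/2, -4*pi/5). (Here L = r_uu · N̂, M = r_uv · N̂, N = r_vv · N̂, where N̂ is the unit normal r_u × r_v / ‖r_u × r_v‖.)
L = 0;  M = 0;  N = 13*sqrt(2)/4

Compute the unit normal N̂(u, v) = (-sqrt(2)*u*cos(v)/(2*Abs(u)), -sqrt(2)*u*sin(v)/(2*Abs(u)), sqrt(2)*u/(2*Abs(u))), and the second partials r_uu, r_uv, r_vv. Take dot products:
  L(u, v) = r_uu · N̂ = 0,
  M(u, v) = r_uv · N̂ = 0,
  N(u, v) = r_vv · N̂ = sqrt(2)*u^2/(2*Abs(u)).
Evaluating at (u, v) = (13/2, -4*pi/5):
  L = 0, M = 0, N = 13*sqrt(2)/4.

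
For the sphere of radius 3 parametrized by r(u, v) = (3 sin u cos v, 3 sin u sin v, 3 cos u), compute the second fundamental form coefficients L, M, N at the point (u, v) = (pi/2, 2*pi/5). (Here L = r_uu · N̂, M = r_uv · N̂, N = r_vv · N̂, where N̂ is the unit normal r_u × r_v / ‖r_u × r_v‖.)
L = -3;  M = 0;  N = -3

Compute the unit normal N̂(u, v) = (sin(u)^2*cos(v)/Abs(sin(u)), sin(u)^2*sin(v)/Abs(sin(u)), sin(2*u)/(2*Abs(sin(u)))), and the second partials r_uu, r_uv, r_vv. Take dot products:
  L(u, v) = r_uu · N̂ = -3*sin(u)/Abs(sin(u)),
  M(u, v) = r_uv · N̂ = 0,
  N(u, v) = r_vv · N̂ = -3*sin(u)^3/Abs(sin(u)).
Evaluating at (u, v) = (pi/2, 2*pi/5):
  L = -3, M = 0, N = -3.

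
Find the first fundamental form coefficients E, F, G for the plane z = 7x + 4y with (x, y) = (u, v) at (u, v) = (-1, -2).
E = 50;  F = 28;  G = 17

Partials: r_u = (1, 0, 7), r_v = (0, 1, 4). As functions of (u, v):
  E = r_u · r_u = 50,
  F = r_u · r_v = 28,
  G = r_v · r_v = 17.
Evaluating at (u, v) = (-1, -2): E = 50, F = 28, G = 17.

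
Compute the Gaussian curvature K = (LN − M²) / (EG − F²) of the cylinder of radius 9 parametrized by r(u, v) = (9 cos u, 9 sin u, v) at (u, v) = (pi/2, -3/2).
K = 0

Coefficients of the first fundamental form: E = 81, F = 0, G = 1.
Coefficients of the second fundamental form: L = -9, M = 0, N = 0.
Assemble K = (LN − M²)/(EG − F²) = 0. At (u, v) = (pi/2, -3/2): K = 0.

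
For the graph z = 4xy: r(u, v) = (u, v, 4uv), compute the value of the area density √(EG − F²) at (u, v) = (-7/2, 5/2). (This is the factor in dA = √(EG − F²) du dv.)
√(EG − F²)|_{(-7/2, 5/2)} = 3*sqrt(33)

E = 16*v^2 + 1, F = 16*u*v, G = 16*u^2 + 1, so EG − F² = 16*u^2 + 16*v^2 + 1. Taking the positive square root: √(EG − F²) = sqrt(16*u^2 + 16*v^2 + 1). At (u, v) = (-7/2, 5/2): 3*sqrt(33).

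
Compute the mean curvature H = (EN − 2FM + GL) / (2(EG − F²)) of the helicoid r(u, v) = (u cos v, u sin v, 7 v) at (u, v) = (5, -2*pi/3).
H = 0

With E = 1, F = 0, G = u^2 + 49, L = 0, M = -7/sqrt(u^2 + 49), N = 0, assemble
  H = (EN − 2FM + GL) / (2(EG − F²)) = 0.
At (u, v) = (5, -2*pi/3): H = 0.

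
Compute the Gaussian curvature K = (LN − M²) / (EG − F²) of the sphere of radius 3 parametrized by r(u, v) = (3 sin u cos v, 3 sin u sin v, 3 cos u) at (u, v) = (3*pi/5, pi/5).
K = 1/9

Coefficients of the first fundamental form: E = 9, F = 0, G = 9*sin(u)^2.
Coefficients of the second fundamental form: L = -3*sin(u)/Abs(sin(u)), M = 0, N = -3*sin(u)^3/Abs(sin(u)).
Assemble K = (LN − M²)/(EG − F²) = 1/9. At (u, v) = (3*pi/5, pi/5): K = 1/9.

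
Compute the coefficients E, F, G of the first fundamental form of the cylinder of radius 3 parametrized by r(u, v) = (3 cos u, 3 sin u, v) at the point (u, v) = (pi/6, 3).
E = 9;  F = 0;  G = 1

Partials: r_u = (-3*sin(u), 3*cos(u), 0), r_v = (0, 0, 1). As functions of (u, v):
  E = r_u · r_u = 9,
  F = r_u · r_v = 0,
  G = r_v · r_v = 1.
Evaluating at (u, v) = (pi/6, 3): E = 9, F = 0, G = 1.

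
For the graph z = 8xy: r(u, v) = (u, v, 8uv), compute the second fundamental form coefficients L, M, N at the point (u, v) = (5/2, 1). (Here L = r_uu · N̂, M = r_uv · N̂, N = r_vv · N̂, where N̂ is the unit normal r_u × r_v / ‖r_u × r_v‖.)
L = 0;  M = 8*sqrt(465)/465;  N = 0

Compute the unit normal N̂(u, v) = (-8*v/sqrt(64*u^2 + 64*v^2 + 1), -8*u/sqrt(64*u^2 + 64*v^2 + 1), 1/sqrt(64*u^2 + 64*v^2 + 1)), and the second partials r_uu, r_uv, r_vv. Take dot products:
  L(u, v) = r_uu · N̂ = 0,
  M(u, v) = r_uv · N̂ = 8/sqrt(64*u^2 + 64*v^2 + 1),
  N(u, v) = r_vv · N̂ = 0.
Evaluating at (u, v) = (5/2, 1):
  L = 0, M = 8*sqrt(465)/465, N = 0.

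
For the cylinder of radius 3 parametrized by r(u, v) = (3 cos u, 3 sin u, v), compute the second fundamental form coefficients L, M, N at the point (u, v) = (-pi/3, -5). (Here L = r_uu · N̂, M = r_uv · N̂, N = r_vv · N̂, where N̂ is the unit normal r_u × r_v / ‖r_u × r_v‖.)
L = -3;  M = 0;  N = 0

Compute the unit normal N̂(u, v) = (cos(u), sin(u), 0), and the second partials r_uu, r_uv, r_vv. Take dot products:
  L(u, v) = r_uu · N̂ = -3,
  M(u, v) = r_uv · N̂ = 0,
  N(u, v) = r_vv · N̂ = 0.
Evaluating at (u, v) = (-pi/3, -5):
  L = -3, M = 0, N = 0.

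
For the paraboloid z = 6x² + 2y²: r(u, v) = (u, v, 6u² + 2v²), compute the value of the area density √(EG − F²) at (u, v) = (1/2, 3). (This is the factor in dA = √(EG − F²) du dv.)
√(EG − F²)|_{(1/2, 3)} = sqrt(181)

E = 144*u^2 + 1, F = 48*u*v, G = 16*v^2 + 1, so EG − F² = 144*u^2 + 16*v^2 + 1. Taking the positive square root: √(EG − F²) = sqrt(144*u^2 + 16*v^2 + 1). At (u, v) = (1/2, 3): sqrt(181).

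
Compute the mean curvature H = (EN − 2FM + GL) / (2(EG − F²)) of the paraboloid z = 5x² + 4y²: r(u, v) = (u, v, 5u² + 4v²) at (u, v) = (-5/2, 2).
H = 421*sqrt(2)/4116

With E = 100*u^2 + 1, F = 80*u*v, G = 64*v^2 + 1, L = 10/sqrt(100*u^2 + 64*v^2 + 1), M = 0, N = 8/sqrt(100*u^2 + 64*v^2 + 1), assemble
  H = (EN − 2FM + GL) / (2(EG − F²)) = (400*u^2 + 320*v^2 + 9)/(100*u^2 + 64*v^2 + 1)^(3/2).
At (u, v) = (-5/2, 2): H = 421*sqrt(2)/4116.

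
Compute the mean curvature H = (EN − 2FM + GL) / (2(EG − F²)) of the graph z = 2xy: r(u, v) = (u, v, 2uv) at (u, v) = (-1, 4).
H = 32*sqrt(69)/4761

With E = 4*v^2 + 1, F = 4*u*v, G = 4*u^2 + 1, L = 0, M = 2/sqrt(4*u^2 + 4*v^2 + 1), N = 0, assemble
  H = (EN − 2FM + GL) / (2(EG − F²)) = -8*u*v/(4*u^2 + 4*v^2 + 1)^(3/2).
At (u, v) = (-1, 4): H = 32*sqrt(69)/4761.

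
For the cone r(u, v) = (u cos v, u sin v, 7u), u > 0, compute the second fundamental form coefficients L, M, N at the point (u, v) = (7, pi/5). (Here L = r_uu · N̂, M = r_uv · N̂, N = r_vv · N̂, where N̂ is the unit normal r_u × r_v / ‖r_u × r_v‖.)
L = 0;  M = 0;  N = 49*sqrt(2)/10

Compute the unit normal N̂(u, v) = (-7*sqrt(2)*u*cos(v)/(10*Abs(u)), -7*sqrt(2)*u*sin(v)/(10*Abs(u)), sqrt(2)*u/(10*Abs(u))), and the second partials r_uu, r_uv, r_vv. Take dot products:
  L(u, v) = r_uu · N̂ = 0,
  M(u, v) = r_uv · N̂ = 0,
  N(u, v) = r_vv · N̂ = 7*sqrt(2)*u^2/(10*Abs(u)).
Evaluating at (u, v) = (7, pi/5):
  L = 0, M = 0, N = 49*sqrt(2)/10.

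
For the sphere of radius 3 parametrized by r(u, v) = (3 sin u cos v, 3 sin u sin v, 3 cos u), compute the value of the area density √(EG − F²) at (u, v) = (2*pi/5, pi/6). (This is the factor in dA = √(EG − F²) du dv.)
√(EG − F²)|_{(2*pi/5, pi/6)} = 9*sqrt(2*sqrt(5) + 10)/4

E = 9, F = 0, G = 9*sin(u)^2, so EG − F² = 81*sin(u)^2. Taking the positive square root: √(EG − F²) = 9*Abs(sin(u)). At (u, v) = (2*pi/5, pi/6): 9*sqrt(2*sqrt(5) + 10)/4.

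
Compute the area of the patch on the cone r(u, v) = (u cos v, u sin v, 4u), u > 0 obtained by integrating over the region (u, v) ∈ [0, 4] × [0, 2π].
Area = 16*sqrt(17)*pi

Area = ∫∫ √(EG − F²) du dv with √(EG − F²) = sqrt(17)*Abs(u). Integrating over [0, 4] × [0, 2π] gives 16*sqrt(17)*pi.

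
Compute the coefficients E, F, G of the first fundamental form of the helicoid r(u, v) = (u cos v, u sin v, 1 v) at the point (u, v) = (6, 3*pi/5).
E = 1;  F = 0;  G = 37

Partials: r_u = (cos(v), sin(v), 0), r_v = (-u*sin(v), u*cos(v), 1). As functions of (u, v):
  E = r_u · r_u = 1,
  F = r_u · r_v = 0,
  G = r_v · r_v = u^2 + 1.
Evaluating at (u, v) = (6, 3*pi/5): E = 1, F = 0, G = 37.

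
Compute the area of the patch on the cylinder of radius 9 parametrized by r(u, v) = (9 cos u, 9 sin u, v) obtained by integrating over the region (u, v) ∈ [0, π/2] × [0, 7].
Area = 63*pi/2

Area = ∫∫ √(EG − F²) du dv with √(EG − F²) = 9. Integrating over [0, π/2] × [0, 7] gives 63*pi/2.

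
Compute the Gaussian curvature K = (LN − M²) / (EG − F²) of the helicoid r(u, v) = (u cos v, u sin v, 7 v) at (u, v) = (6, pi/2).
K = -49/7225

Coefficients of the first fundamental form: E = 1, F = 0, G = u^2 + 49.
Coefficients of the second fundamental form: L = 0, M = -7/sqrt(u^2 + 49), N = 0.
Assemble K = (LN − M²)/(EG − F²) = -49/(u^2 + 49)^2. At (u, v) = (6, pi/2): K = -49/7225.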